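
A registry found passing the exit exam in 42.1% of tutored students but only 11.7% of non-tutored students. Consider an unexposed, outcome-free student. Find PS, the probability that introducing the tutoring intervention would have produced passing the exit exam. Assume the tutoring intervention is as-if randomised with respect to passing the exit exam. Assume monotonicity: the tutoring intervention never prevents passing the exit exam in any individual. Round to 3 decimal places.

p₁ = 0.421, p₀ = 0.117.
Under exogeneity and monotonicity, PS = (p₁ − p₀) / (1 − p₀).
PS = (0.421 − 0.117) / (1 − 0.117) = 0.304 / 0.883 ≈ 0.3443

PS ≈ 0.344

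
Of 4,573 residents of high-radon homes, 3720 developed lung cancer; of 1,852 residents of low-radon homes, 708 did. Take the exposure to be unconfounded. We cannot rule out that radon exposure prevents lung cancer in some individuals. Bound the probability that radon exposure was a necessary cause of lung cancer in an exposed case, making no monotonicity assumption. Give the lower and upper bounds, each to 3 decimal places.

p₁ = P(outcome | exposed) = 3720/4573 = 0.81347
p₀ = P(outcome | unexposed) = 708/1852 = 0.38229
Under exogeneity alone the bounds on PN are max{0,(p₁−p₀)/p₁} ≤ PN ≤ min{1,(1−p₀)/p₁}.
  lower = (p₁ − p₀)/p₁ = 0.43118 / 0.81347 ≈ 0.5301
  upper = min{1, (1 − p₀)/p₁} = 0.61771 / 0.81347 ≈ 0.7594

0.530 ≤ PN ≤ 0.759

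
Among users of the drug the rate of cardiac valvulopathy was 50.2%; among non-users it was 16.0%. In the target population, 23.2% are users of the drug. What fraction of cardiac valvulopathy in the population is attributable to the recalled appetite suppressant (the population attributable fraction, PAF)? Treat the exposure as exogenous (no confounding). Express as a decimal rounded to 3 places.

p₁ = 0.502, p₀ = 0.16.
Overall risk P(Y=1) = π·p₁ + (1−π)·p₀ = 0.232×0.502 + 0.768×0.16 = 0.23934.
Under exogeneity, PAF = [P(Y=1) − p₀] / P(Y=1).
PAF = (0.23934 − 0.16) / 0.23934 ≈ 0.3315

PAF ≈ 0.332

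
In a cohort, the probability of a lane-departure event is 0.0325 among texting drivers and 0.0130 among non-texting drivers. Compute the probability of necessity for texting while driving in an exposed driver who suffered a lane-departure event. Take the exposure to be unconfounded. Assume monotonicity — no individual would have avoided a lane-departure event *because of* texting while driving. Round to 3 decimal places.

PN ≈ 0.600

Let p₁ = 0.0325, p₀ = 0.013.
Under exogeneity and monotonicity, PN = (p₁ − p₀) / p₁.
PN = (0.0325 − 0.013) / 0.0325 = 0.0195 / 0.0325 ≈ 0.6000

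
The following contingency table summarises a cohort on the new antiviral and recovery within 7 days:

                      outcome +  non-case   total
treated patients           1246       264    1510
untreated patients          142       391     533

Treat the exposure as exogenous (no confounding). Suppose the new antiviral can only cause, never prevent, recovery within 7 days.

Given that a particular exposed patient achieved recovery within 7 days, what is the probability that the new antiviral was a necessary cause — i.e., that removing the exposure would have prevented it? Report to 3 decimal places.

PN ≈ 0.677

p₁ = P(outcome | exposed) = 1246/1510 = 0.82517
p₀ = P(outcome | unexposed) = 142/533 = 0.26642
Under exogeneity and monotonicity, PN = (p₁ − p₀)/p₁.
PN = (0.82517 − 0.26642) / 0.82517 ≈ 0.6771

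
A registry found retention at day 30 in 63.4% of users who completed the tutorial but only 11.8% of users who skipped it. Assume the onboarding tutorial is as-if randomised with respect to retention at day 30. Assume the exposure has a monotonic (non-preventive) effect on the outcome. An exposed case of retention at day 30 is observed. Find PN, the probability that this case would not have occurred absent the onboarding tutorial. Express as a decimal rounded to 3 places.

p₁ = 0.634, p₀ = 0.118.
Under exogeneity and monotonicity, PN = (p₁ − p₀) / p₁.
PN = (0.634 − 0.118) / 0.634 = 0.516 / 0.634 ≈ 0.8139

PN ≈ 0.814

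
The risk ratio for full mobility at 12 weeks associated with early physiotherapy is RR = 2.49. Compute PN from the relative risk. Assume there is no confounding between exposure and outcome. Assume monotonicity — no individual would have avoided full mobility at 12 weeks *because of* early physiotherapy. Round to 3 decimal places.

PN ≈ 0.598

Under exogeneity and monotonicity, PN = (RR − 1) / RR = 1 − 1/RR.
PN = (2.49 − 1) / 2.49 = 1.49 / 2.49 ≈ 0.5984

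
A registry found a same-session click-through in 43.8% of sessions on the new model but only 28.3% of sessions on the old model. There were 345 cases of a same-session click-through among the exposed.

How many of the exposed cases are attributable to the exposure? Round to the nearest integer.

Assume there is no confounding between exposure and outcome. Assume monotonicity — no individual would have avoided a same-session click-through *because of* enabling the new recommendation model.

about 122 cases

p₁ = 0.438, p₀ = 0.283.
PN = (p₁ − p₀)/p₁ = (0.438 − 0.283) / 0.438 ≈ 0.35388.
Attributable cases ≈ PN × (exposed cases) = 0.35388 × 345 ≈ 122.09.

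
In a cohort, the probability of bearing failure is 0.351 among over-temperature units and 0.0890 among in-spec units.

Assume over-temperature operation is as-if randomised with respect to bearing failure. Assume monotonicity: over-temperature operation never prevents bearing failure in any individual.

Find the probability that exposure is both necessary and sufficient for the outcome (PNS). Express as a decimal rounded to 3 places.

PNS ≈ 0.262

Let p₁ = 0.351, p₀ = 0.089.
Under exogeneity and monotonicity, PNS = p₁ − p₀.
PNS = 0.351 − 0.089 = 0.262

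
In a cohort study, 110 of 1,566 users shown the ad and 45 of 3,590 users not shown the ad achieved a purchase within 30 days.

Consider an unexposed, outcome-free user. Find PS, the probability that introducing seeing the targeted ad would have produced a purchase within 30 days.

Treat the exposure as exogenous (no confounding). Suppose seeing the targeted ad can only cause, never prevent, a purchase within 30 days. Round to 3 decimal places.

PS ≈ 0.058

p₁ = P(outcome | exposed) = 110/1566 = 0.070243
p₀ = P(outcome | unexposed) = 45/3590 = 0.012535
Under exogeneity and monotonicity, PS = (p₁ − p₀) / (1 − p₀).
PS = (0.070243 − 0.012535) / (1 − 0.012535) = 0.057708 / 0.98747 ≈ 0.0584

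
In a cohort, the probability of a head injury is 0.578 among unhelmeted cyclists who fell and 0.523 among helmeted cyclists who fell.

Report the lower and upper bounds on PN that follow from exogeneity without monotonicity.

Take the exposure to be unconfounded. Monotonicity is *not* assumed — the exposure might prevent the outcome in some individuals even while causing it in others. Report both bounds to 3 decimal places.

Let p₁ = 0.578, p₀ = 0.523.
Under exogeneity alone the bounds on PN are max{0,(p₁−p₀)/p₁} ≤ PN ≤ min{1,(1−p₀)/p₁}.
  lower = (p₁ − p₀)/p₁ = 0.055 / 0.578 ≈ 0.0952
  upper = min{1, (1 − p₀)/p₁} = 0.477 / 0.578 ≈ 0.8253

0.095 ≤ PN ≤ 0.825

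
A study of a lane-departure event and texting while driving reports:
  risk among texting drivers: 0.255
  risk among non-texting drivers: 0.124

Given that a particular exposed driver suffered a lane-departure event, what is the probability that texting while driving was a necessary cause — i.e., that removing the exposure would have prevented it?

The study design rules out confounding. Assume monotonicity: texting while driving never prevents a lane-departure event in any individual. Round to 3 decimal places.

Let p₁ = 0.255, p₀ = 0.124.
Under exogeneity and monotonicity, PN = (p₁ − p₀) / p₁.
PN = (0.255 − 0.124) / 0.255 = 0.131 / 0.255 ≈ 0.5137

PN ≈ 0.514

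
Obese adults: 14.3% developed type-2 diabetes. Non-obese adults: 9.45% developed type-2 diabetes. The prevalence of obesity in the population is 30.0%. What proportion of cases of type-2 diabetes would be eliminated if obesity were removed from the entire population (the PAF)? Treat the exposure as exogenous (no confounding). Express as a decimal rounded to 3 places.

PAF ≈ 0.133

p₁ = 0.143, p₀ = 0.0945.
Overall risk P(Y=1) = π·p₁ + (1−π)·p₀ = 0.3×0.143 + 0.7×0.0945 = 0.10905.
Under exogeneity, PAF = [P(Y=1) − p₀] / P(Y=1).
PAF = (0.10905 − 0.0945) / 0.10905 ≈ 0.1334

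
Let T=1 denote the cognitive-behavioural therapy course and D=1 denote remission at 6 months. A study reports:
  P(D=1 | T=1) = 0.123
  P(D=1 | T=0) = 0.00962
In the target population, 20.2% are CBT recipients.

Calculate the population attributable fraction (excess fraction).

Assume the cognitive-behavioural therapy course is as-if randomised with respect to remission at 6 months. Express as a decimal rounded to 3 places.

Let p₁ = 0.123, p₀ = 0.00962.
Overall risk P(Y=1) = π·p₁ + (1−π)·p₀ = 0.202×0.123 + 0.798×0.00962 = 0.032523.
Under exogeneity, PAF = [P(Y=1) − p₀] / P(Y=1).
PAF = (0.032523 − 0.00962) / 0.032523 ≈ 0.7042

PAF ≈ 0.704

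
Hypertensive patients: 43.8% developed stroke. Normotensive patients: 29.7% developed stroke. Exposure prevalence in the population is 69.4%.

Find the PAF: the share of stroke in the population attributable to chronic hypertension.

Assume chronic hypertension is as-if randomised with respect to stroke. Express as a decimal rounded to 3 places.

p₁ = 0.438, p₀ = 0.297.
Overall risk P(Y=1) = π·p₁ + (1−π)·p₀ = 0.694×0.438 + 0.306×0.297 = 0.39485.
Under exogeneity, PAF = [P(Y=1) − p₀] / P(Y=1).
PAF = (0.39485 − 0.297) / 0.39485 ≈ 0.2478

PAF ≈ 0.248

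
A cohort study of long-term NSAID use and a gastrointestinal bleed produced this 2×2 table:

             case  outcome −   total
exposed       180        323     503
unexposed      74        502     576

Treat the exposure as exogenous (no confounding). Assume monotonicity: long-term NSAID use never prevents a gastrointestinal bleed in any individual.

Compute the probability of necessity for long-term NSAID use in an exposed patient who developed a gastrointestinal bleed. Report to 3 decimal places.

PN ≈ 0.641

p₁ = P(outcome | exposed) = 180/503 = 0.35785
p₀ = P(outcome | unexposed) = 74/576 = 0.12847
Under exogeneity and monotonicity, PN = (p₁ − p₀) / p₁.
PN = (0.35785 − 0.12847) / 0.35785 = 0.22938 / 0.35785 ≈ 0.6410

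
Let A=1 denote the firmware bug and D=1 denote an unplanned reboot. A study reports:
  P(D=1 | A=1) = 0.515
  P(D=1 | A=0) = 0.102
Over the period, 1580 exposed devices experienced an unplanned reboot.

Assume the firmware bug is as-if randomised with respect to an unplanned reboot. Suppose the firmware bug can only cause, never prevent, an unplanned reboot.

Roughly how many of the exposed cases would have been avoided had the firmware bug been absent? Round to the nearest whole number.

Let p₁ = 0.515, p₀ = 0.102.
PN = (p₁ − p₀)/p₁ = (0.515 − 0.102) / 0.515 ≈ 0.80194.
Attributable cases ≈ PN × (exposed cases) = 0.80194 × 1580 ≈ 1267.07.

about 1267 cases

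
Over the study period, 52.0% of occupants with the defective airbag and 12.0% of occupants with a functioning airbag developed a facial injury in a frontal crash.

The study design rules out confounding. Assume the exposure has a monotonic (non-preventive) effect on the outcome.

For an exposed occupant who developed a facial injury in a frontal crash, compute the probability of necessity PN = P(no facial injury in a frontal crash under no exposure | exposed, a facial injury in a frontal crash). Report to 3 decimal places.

PN ≈ 0.769

p₁ = 0.52, p₀ = 0.12.
Under exogeneity and monotonicity, PN = (p₁ − p₀) / p₁.
PN = (0.52 − 0.12) / 0.52 = 0.4 / 0.52 ≈ 0.7692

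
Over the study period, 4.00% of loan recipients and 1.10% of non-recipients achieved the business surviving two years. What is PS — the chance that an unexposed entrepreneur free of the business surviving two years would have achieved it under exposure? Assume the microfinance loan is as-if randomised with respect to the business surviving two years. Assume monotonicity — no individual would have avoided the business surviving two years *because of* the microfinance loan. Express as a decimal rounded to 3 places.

p₁ = 0.04, p₀ = 0.011.
Under exogeneity and monotonicity, PS = (p₁ − p₀) / (1 − p₀).
PS = (0.04 − 0.011) / (1 − 0.011) = 0.029 / 0.989 ≈ 0.0293

PS ≈ 0.029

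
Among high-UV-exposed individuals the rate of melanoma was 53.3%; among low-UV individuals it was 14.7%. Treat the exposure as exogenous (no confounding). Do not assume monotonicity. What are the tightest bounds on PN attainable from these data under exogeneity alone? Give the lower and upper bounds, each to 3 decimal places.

p₁ = 0.533, p₀ = 0.147.
Under exogeneity alone the bounds on PN are max{0,(p₁−p₀)/p₁} ≤ PN ≤ min{1,(1−p₀)/p₁}.
  lower = (p₁ − p₀)/p₁ = 0.386 / 0.533 ≈ 0.7242
  upper = min{1, (1 − p₀)/p₁} = 0.853 / 0.533 ≈ 1.6004 → capped at 1

0.724 ≤ PN ≤ 1.000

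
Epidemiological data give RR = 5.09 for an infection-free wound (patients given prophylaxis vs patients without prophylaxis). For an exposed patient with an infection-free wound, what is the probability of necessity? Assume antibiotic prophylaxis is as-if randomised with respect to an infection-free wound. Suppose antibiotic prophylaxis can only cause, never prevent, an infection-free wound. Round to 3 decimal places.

PN ≈ 0.804

Under exogeneity and monotonicity, PN = (RR − 1) / RR = 1 − 1/RR.
PN = (5.09 − 1) / 5.09 = 4.09 / 5.09 ≈ 0.8035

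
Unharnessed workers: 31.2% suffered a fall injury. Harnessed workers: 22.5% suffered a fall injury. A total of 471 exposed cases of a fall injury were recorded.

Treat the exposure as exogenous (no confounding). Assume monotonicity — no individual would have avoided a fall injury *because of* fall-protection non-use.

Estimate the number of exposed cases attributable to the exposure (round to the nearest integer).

p₁ = 0.312, p₀ = 0.225.
PN = (p₁ − p₀)/p₁ = (0.312 − 0.225) / 0.312 ≈ 0.27885.
Attributable cases ≈ PN × (exposed cases) = 0.27885 × 471 ≈ 131.34.

about 131 cases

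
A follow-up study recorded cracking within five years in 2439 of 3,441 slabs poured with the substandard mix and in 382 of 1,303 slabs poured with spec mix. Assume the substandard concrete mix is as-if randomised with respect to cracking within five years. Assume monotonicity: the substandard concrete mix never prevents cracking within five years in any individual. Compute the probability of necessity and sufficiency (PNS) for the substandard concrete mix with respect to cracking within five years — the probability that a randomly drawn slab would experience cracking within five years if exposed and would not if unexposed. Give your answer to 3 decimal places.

p₁ = P(outcome | exposed) = 2439/3441 = 0.70881
p₀ = P(outcome | unexposed) = 382/1303 = 0.29317
Under exogeneity and monotonicity, PNS = p₁ − p₀.
PNS = 0.70881 − 0.29317 = 0.41564

PNS ≈ 0.416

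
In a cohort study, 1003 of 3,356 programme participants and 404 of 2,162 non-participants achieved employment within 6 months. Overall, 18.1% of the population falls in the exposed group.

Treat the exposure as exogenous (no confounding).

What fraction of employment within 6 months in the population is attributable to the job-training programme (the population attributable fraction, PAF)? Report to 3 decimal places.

p₁ = P(outcome | exposed) = 1003/3356 = 0.29887
p₀ = P(outcome | unexposed) = 404/2162 = 0.18686
Overall risk P(Y=1) = π·p₁ + (1−π)·p₀ = 0.181×0.29887 + 0.819×0.18686 = 0.20714.
Under exogeneity, PAF = [P(Y=1) − p₀] / P(Y=1).
PAF = (0.20714 − 0.18686) / 0.20714 ≈ 0.0979

PAF ≈ 0.098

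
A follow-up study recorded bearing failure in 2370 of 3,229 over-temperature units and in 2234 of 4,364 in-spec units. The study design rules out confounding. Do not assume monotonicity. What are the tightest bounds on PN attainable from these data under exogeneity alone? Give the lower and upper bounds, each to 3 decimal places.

0.303 ≤ PN ≤ 0.665

p₁ = P(outcome | exposed) = 2370/3229 = 0.73397
p₀ = P(outcome | unexposed) = 2234/4364 = 0.51192
Under exogeneity alone the bounds on PN are max{0,(p₁−p₀)/p₁} ≤ PN ≤ min{1,(1−p₀)/p₁}.
  lower = (p₁ − p₀)/p₁ = 0.22206 / 0.73397 ≈ 0.3025
  upper = min{1, (1 − p₀)/p₁} = 0.48808 / 0.73397 ≈ 0.6650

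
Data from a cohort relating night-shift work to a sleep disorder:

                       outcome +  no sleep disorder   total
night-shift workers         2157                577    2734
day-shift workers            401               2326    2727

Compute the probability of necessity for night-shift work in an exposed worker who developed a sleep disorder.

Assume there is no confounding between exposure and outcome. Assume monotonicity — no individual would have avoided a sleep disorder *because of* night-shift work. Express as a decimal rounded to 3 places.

PN ≈ 0.814

p₁ = P(outcome | exposed) = 2157/2734 = 0.78895
p₀ = P(outcome | unexposed) = 401/2727 = 0.14705
Under exogeneity and monotonicity, PN = (p₁ − p₀)/p₁.
PN = (0.78895 − 0.14705) / 0.78895 ≈ 0.8136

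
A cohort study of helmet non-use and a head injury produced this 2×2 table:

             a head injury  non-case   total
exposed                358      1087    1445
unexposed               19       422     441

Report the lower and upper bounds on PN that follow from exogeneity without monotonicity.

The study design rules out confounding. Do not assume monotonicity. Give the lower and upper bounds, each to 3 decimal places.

p₁ = P(outcome | exposed) = 358/1445 = 0.24775
p₀ = P(outcome | unexposed) = 19/441 = 0.043084
Under exogeneity alone the bounds on PN are max{0,(p₁−p₀)/p₁} ≤ PN ≤ min{1,(1−p₀)/p₁}.
  lower = (p₁ − p₀)/p₁ = 0.20467 / 0.24775 ≈ 0.8261
  upper = min{1, (1 − p₀)/p₁} = 0.95692 / 0.24775 ≈ 3.8624 → capped at 1

0.826 ≤ PN ≤ 1.000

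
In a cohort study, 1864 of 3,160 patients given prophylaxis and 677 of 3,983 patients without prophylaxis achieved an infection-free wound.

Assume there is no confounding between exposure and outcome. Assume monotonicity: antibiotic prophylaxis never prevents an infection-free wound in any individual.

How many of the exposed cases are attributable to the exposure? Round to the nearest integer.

p₁ = P(outcome | exposed) = 1864/3160 = 0.58987
p₀ = P(outcome | unexposed) = 677/3983 = 0.16997
PN = (p₁ − p₀)/p₁ = (0.58987 − 0.16997) / 0.58987 ≈ 0.71185.
Attributable cases ≈ PN × (exposed cases) = 0.71185 × 1864 ≈ 1326.89.

about 1327 cases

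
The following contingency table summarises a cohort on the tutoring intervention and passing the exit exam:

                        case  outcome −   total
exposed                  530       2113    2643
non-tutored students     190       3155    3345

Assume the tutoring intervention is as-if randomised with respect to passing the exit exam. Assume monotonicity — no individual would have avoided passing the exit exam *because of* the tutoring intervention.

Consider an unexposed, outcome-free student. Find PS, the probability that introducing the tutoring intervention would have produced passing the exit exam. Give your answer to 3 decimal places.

p₁ = P(outcome | exposed) = 530/2643 = 0.20053
p₀ = P(outcome | unexposed) = 190/3345 = 0.056801
Under exogeneity and monotonicity, PS = (p₁ − p₀)/(1 − p₀).
PS = (0.20053 − 0.056801) / 0.9432 ≈ 0.1524

PS ≈ 0.152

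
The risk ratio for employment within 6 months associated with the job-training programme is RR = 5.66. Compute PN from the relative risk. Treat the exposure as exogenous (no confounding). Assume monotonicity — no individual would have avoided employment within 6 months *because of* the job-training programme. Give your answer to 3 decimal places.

Under exogeneity and monotonicity, PN = (RR − 1) / RR = 1 − 1/RR.
PN = (5.66 − 1) / 5.66 = 4.66 / 5.66 ≈ 0.8233

PN ≈ 0.823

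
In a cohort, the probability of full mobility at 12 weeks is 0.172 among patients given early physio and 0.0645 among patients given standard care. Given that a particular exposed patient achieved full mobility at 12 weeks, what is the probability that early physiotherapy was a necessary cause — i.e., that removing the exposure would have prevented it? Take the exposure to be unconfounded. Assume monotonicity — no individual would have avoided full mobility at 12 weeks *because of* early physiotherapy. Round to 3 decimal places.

PN ≈ 0.625

Let p₁ = 0.172, p₀ = 0.0645.
Under exogeneity and monotonicity, PN = (p₁ − p₀) / p₁.
PN = (0.172 − 0.0645) / 0.172 = 0.1075 / 0.172 ≈ 0.6250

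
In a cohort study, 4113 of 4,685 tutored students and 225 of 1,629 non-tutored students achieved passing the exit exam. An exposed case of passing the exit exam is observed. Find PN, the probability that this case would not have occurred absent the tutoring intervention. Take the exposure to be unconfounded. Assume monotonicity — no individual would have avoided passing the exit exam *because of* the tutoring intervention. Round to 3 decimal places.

p₁ = P(outcome | exposed) = 4113/4685 = 0.87791
p₀ = P(outcome | unexposed) = 225/1629 = 0.13812
Under exogeneity and monotonicity, PN = (p₁ − p₀) / p₁.
PN = (0.87791 − 0.13812) / 0.87791 = 0.73979 / 0.87791 ≈ 0.8427

PN ≈ 0.843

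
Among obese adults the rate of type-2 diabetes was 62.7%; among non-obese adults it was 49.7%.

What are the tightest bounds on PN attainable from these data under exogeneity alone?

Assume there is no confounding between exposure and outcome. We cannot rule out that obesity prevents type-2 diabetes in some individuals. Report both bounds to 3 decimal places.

0.207 ≤ PN ≤ 0.802

p₁ = 0.627, p₀ = 0.497.
Under exogeneity alone the bounds on PN are max{0,(p₁−p₀)/p₁} ≤ PN ≤ min{1,(1−p₀)/p₁}.
  lower = (p₁ − p₀)/p₁ = 0.13 / 0.627 ≈ 0.2073
  upper = min{1, (1 − p₀)/p₁} = 0.503 / 0.627 ≈ 0.8022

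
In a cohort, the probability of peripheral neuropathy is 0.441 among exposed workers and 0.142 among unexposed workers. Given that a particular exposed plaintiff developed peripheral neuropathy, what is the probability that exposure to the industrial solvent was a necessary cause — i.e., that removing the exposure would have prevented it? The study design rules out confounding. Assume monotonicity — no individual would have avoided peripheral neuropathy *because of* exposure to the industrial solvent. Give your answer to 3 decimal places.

Let p₁ = 0.441, p₀ = 0.142.
Under exogeneity and monotonicity, PN = (p₁ − p₀) / p₁.
PN = (0.441 − 0.142) / 0.441 = 0.299 / 0.441 ≈ 0.6780

PN ≈ 0.678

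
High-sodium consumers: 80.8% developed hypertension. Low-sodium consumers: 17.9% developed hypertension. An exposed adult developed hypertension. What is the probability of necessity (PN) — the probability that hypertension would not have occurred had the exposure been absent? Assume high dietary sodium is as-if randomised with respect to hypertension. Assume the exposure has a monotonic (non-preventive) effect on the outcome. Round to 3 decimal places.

PN ≈ 0.778

p₁ = 0.808, p₀ = 0.179.
Under exogeneity and monotonicity, PN = (p₁ − p₀) / p₁.
PN = (0.808 − 0.179) / 0.808 = 0.629 / 0.808 ≈ 0.7785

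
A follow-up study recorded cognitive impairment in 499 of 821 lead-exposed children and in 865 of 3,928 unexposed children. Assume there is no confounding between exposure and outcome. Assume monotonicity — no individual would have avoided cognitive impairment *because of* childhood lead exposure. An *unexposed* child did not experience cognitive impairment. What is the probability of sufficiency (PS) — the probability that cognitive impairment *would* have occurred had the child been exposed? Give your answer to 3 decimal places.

PS ≈ 0.497

p₁ = P(outcome | exposed) = 499/821 = 0.6078
p₀ = P(outcome | unexposed) = 865/3928 = 0.22021
Under exogeneity and monotonicity, PS = (p₁ − p₀) / (1 − p₀).
PS = (0.6078 − 0.22021) / (1 − 0.22021) = 0.38758 / 0.77979 ≈ 0.4970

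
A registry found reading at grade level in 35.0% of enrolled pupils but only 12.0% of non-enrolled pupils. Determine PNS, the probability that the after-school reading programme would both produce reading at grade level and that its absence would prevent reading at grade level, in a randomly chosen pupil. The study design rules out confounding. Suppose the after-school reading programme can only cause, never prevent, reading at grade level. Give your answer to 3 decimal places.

p₁ = 0.35, p₀ = 0.12.
Under exogeneity and monotonicity, PNS = p₁ − p₀.
PNS = 0.35 − 0.12 = 0.23

PNS ≈ 0.230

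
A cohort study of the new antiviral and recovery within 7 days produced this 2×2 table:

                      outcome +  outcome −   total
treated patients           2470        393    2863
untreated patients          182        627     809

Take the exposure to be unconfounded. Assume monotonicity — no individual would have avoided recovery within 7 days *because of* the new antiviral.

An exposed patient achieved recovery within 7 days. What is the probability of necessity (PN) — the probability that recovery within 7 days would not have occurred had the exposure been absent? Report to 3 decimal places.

PN ≈ 0.739

p₁ = P(outcome | exposed) = 2470/2863 = 0.86273
p₀ = P(outcome | unexposed) = 182/809 = 0.22497
Under exogeneity and monotonicity, PN = (p₁ − p₀)/p₁.
PN = (0.86273 − 0.22497) / 0.86273 ≈ 0.7392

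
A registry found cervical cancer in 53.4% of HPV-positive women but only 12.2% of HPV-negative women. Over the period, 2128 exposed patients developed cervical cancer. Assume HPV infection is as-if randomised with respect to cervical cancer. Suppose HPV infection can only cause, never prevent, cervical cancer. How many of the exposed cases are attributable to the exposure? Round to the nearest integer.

about 1642 cases

p₁ = 0.534, p₀ = 0.122.
PN = (p₁ − p₀)/p₁ = (0.534 − 0.122) / 0.534 ≈ 0.77154.
Attributable cases ≈ PN × (exposed cases) = 0.77154 × 2128 ≈ 1641.83.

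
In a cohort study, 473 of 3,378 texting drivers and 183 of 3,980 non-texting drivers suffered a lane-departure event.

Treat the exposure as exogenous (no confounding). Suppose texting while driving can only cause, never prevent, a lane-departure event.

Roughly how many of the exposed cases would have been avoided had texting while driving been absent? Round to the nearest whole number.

about 318 cases

p₁ = P(outcome | exposed) = 473/3378 = 0.14002
p₀ = P(outcome | unexposed) = 183/3980 = 0.04598
PN = (p₁ − p₀)/p₁ = (0.14002 − 0.04598) / 0.14002 ≈ 0.67163.
Attributable cases ≈ PN × (exposed cases) = 0.67163 × 473 ≈ 317.68.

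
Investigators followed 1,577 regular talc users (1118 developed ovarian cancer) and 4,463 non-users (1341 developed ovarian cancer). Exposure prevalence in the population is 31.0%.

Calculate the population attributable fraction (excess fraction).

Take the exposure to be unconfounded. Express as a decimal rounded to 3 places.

PAF ≈ 0.296

p₁ = P(outcome | exposed) = 1118/1577 = 0.70894
p₀ = P(outcome | unexposed) = 1341/4463 = 0.30047
Overall risk P(Y=1) = π·p₁ + (1−π)·p₀ = 0.31×0.70894 + 0.69×0.30047 = 0.4271.
Under exogeneity, PAF = [P(Y=1) − p₀] / P(Y=1).
PAF = (0.4271 − 0.30047) / 0.4271 ≈ 0.2965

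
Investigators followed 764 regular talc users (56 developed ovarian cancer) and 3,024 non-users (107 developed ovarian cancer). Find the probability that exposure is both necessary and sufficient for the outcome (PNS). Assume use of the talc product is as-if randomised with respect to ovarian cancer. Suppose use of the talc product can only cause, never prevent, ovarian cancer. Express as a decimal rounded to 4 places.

p₁ = P(outcome | exposed) = 56/764 = 0.073298
p₀ = P(outcome | unexposed) = 107/3024 = 0.035384
Under exogeneity and monotonicity, PNS = p₁ − p₀.
PNS = 0.073298 − 0.035384 = 0.037915

PNS ≈ 0.0379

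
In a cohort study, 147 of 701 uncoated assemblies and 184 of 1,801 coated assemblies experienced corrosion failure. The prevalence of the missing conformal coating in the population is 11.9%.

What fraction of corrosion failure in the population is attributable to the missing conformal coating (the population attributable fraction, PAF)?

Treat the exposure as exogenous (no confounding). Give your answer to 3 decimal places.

p₁ = P(outcome | exposed) = 147/701 = 0.2097
p₀ = P(outcome | unexposed) = 184/1801 = 0.10217
Overall risk P(Y=1) = π·p₁ + (1−π)·p₀ = 0.119×0.2097 + 0.881×0.10217 = 0.11496.
Under exogeneity, PAF = [P(Y=1) − p₀] / P(Y=1).
PAF = (0.11496 − 0.10217) / 0.11496 ≈ 0.1113

PAF ≈ 0.111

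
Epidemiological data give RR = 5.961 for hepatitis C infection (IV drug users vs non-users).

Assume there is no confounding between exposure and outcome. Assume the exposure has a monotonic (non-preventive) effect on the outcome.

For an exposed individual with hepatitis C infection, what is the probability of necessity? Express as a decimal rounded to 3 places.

PN ≈ 0.832

Under exogeneity and monotonicity, PN = (RR − 1) / RR = 1 − 1/RR.
PN = (5.961 − 1) / 5.961 = 4.961 / 5.961 ≈ 0.8322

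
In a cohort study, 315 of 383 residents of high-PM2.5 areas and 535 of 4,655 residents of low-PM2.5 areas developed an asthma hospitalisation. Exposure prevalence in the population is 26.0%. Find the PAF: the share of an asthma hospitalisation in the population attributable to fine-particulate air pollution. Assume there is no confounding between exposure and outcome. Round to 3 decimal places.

PAF ≈ 0.615

p₁ = P(outcome | exposed) = 315/383 = 0.82245
p₀ = P(outcome | unexposed) = 535/4655 = 0.11493
Overall risk P(Y=1) = π·p₁ + (1−π)·p₀ = 0.26×0.82245 + 0.74×0.11493 = 0.29889.
Under exogeneity, PAF = [P(Y=1) − p₀] / P(Y=1).
PAF = (0.29889 − 0.11493) / 0.29889 ≈ 0.6155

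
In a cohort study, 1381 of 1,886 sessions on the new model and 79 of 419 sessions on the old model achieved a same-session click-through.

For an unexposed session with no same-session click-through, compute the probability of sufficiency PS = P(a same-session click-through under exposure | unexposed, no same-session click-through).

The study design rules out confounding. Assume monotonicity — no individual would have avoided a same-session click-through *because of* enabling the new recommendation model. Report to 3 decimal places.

PS ≈ 0.670

p₁ = P(outcome | exposed) = 1381/1886 = 0.73224
p₀ = P(outcome | unexposed) = 79/419 = 0.18854
Under exogeneity and monotonicity, PS = (p₁ − p₀) / (1 − p₀).
PS = (0.73224 − 0.18854) / (1 − 0.18854) = 0.54369 / 0.81146 ≈ 0.6700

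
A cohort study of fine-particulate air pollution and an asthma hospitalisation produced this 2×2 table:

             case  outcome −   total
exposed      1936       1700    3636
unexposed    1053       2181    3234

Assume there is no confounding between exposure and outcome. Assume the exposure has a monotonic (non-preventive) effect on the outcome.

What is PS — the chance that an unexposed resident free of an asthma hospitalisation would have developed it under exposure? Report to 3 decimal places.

p₁ = P(outcome | exposed) = 1936/3636 = 0.53245
p₀ = P(outcome | unexposed) = 1053/3234 = 0.3256
Under exogeneity and monotonicity, PS = (p₁ − p₀)/(1 − p₀).
PS = (0.53245 − 0.3256) / 0.6744 ≈ 0.3067

PS ≈ 0.307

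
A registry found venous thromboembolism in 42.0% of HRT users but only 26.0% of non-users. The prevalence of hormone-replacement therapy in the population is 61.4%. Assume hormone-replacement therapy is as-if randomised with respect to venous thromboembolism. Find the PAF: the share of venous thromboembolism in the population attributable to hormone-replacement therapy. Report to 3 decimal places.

p₁ = 0.42, p₀ = 0.26.
Overall risk P(Y=1) = π·p₁ + (1−π)·p₀ = 0.614×0.42 + 0.386×0.26 = 0.35824.
Under exogeneity, PAF = [P(Y=1) − p₀] / P(Y=1).
PAF = (0.35824 − 0.26) / 0.35824 ≈ 0.2742

PAF ≈ 0.274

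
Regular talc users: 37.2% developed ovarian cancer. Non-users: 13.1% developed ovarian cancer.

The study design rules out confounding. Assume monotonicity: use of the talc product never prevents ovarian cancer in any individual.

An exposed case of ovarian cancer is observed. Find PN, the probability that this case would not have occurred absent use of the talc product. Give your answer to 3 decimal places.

p₁ = 0.372, p₀ = 0.131.
Under exogeneity and monotonicity, PN = (p₁ − p₀) / p₁.
PN = (0.372 − 0.131) / 0.372 = 0.241 / 0.372 ≈ 0.6478

PN ≈ 0.648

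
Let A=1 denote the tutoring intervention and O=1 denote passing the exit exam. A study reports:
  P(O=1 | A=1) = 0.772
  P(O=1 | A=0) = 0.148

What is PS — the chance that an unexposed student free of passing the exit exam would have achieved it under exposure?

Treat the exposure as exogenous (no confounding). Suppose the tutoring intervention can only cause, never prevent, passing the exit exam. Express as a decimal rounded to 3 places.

Let p₁ = 0.772, p₀ = 0.148.
Under exogeneity and monotonicity, PS = (p₁ − p₀) / (1 − p₀).
PS = (0.772 − 0.148) / (1 − 0.148) = 0.624 / 0.852 ≈ 0.7324

PS ≈ 0.732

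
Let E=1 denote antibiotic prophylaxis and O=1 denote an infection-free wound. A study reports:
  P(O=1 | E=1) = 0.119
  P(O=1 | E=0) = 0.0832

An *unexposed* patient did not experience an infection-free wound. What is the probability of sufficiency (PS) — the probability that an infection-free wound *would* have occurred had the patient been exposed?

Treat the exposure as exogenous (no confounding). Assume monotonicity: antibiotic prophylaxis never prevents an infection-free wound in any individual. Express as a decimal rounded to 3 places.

PS ≈ 0.039

Let p₁ = 0.119, p₀ = 0.0832.
Under exogeneity and monotonicity, PS = (p₁ − p₀) / (1 − p₀).
PS = (0.119 − 0.0832) / (1 − 0.0832) = 0.0358 / 0.9168 ≈ 0.0390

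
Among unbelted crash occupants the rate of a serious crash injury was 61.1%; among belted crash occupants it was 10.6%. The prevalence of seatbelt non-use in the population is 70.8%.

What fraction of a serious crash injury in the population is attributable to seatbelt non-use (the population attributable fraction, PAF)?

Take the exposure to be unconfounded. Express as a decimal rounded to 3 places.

p₁ = 0.611, p₀ = 0.106.
Overall risk P(Y=1) = π·p₁ + (1−π)·p₀ = 0.708×0.611 + 0.292×0.106 = 0.46354.
Under exogeneity, PAF = [P(Y=1) − p₀] / P(Y=1).
PAF = (0.46354 − 0.106) / 0.46354 ≈ 0.7713

PAF ≈ 0.771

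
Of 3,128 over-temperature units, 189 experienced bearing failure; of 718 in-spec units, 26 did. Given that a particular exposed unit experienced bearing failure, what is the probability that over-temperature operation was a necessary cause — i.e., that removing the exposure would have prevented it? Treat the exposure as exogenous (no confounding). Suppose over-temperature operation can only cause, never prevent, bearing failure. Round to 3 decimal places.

p₁ = P(outcome | exposed) = 189/3128 = 0.060422
p₀ = P(outcome | unexposed) = 26/718 = 0.036212
Under exogeneity and monotonicity, PN = (p₁ − p₀) / p₁.
PN = (0.060422 − 0.036212) / 0.060422 = 0.02421 / 0.060422 ≈ 0.4007

PN ≈ 0.401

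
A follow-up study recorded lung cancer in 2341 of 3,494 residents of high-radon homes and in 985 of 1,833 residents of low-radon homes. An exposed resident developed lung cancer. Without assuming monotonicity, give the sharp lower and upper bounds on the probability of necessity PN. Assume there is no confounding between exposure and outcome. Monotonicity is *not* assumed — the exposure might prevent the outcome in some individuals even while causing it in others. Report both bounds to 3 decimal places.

p₁ = P(outcome | exposed) = 2341/3494 = 0.67001
p₀ = P(outcome | unexposed) = 985/1833 = 0.53737
Under exogeneity alone the bounds on PN are max{0,(p₁−p₀)/p₁} ≤ PN ≤ min{1,(1−p₀)/p₁}.
  lower = (p₁ − p₀)/p₁ = 0.13264 / 0.67001 ≈ 0.1980
  upper = min{1, (1 − p₀)/p₁} = 0.46263 / 0.67001 ≈ 0.6905

0.198 ≤ PN ≤ 0.690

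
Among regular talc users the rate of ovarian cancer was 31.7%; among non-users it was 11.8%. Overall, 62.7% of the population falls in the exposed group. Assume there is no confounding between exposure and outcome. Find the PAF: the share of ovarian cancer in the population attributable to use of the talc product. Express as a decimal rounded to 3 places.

p₁ = 0.317, p₀ = 0.118.
Overall risk P(Y=1) = π·p₁ + (1−π)·p₀ = 0.627×0.317 + 0.373×0.118 = 0.24277.
Under exogeneity, PAF = [P(Y=1) − p₀] / P(Y=1).
PAF = (0.24277 − 0.118) / 0.24277 ≈ 0.5139

PAF ≈ 0.514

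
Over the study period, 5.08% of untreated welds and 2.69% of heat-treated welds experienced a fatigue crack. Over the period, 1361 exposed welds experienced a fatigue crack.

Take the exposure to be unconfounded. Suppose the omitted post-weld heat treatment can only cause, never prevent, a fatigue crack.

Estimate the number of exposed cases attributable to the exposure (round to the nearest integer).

p₁ = 0.0508, p₀ = 0.0269.
PN = (p₁ − p₀)/p₁ = (0.0508 − 0.0269) / 0.0508 ≈ 0.47047.
Attributable cases ≈ PN × (exposed cases) = 0.47047 × 1361 ≈ 640.31.

about 640 cases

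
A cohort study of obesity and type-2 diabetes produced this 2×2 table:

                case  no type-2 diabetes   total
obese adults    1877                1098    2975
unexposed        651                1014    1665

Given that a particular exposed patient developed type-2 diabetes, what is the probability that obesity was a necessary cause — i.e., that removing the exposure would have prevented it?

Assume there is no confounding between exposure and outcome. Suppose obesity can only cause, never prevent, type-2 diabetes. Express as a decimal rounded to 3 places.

p₁ = P(outcome | exposed) = 1877/2975 = 0.63092
p₀ = P(outcome | unexposed) = 651/1665 = 0.39099
Under exogeneity and monotonicity, PN = (p₁ − p₀)/p₁.
PN = (0.63092 − 0.39099) / 0.63092 ≈ 0.3803

PN ≈ 0.380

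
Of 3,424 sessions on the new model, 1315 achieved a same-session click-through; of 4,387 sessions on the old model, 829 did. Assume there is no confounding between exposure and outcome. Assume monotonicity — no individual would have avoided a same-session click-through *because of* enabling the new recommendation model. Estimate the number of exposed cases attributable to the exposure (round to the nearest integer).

p₁ = P(outcome | exposed) = 1315/3424 = 0.38405
p₀ = P(outcome | unexposed) = 829/4387 = 0.18897
PN = (p₁ − p₀)/p₁ = (0.38405 − 0.18897) / 0.38405 ≈ 0.50797.
Attributable cases ≈ PN × (exposed cases) = 0.50797 × 1315 ≈ 667.98.

about 668 cases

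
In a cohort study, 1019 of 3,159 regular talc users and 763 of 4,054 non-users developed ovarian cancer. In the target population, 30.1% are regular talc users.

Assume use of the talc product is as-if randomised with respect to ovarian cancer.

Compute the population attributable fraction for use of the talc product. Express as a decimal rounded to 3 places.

p₁ = P(outcome | exposed) = 1019/3159 = 0.32257
p₀ = P(outcome | unexposed) = 763/4054 = 0.18821
Overall risk P(Y=1) = π·p₁ + (1−π)·p₀ = 0.301×0.32257 + 0.699×0.18821 = 0.22865.
Under exogeneity, PAF = [P(Y=1) − p₀] / P(Y=1).
PAF = (0.22865 − 0.18821) / 0.22865 ≈ 0.1769

PAF ≈ 0.177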